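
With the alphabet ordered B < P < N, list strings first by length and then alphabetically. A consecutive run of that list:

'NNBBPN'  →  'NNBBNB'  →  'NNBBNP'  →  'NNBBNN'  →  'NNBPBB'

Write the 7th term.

NNBPBN

Stepping forward 2 times from NNBPBB: NNBPBB → NNBPBP, then the target.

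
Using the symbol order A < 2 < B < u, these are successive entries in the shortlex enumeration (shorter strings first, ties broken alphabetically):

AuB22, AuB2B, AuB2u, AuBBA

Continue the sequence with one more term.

AuBB2

Treat AuBBA as a base-4 numeral over the given alphabet and add one, carrying through any trailing u's.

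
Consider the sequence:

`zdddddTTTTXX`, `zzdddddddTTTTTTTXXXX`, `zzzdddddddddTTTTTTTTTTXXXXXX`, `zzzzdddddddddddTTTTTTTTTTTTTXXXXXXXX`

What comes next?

Term n consists of n z's, followed by 2n+3 d's, followed by 3n+1 T's, followed by 2n X's (n = 1, 2, …).
For the next term, n = 5, so the run lengths are 5, 13, 16, 10.

zzzzzdddddddddddddTTTTTTTTTTTTTTTTXXXXXXXXXX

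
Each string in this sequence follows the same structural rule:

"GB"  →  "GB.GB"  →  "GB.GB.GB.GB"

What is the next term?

Every step duplicates the string with '.' between the halves.
One more doubling of GB.GB.GB.GB gives the answer.

GB.GB.GB.GB.GB.GB.GB.GB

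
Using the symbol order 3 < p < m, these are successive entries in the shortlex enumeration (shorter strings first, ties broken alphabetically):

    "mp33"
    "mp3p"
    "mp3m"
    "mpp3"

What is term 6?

Advancing 2 positions from mpp3 through mpp3 → mppp reaches term 6.

mppm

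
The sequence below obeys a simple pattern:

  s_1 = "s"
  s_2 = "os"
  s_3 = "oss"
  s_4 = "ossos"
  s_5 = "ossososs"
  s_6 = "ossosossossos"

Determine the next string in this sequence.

This is a Fibonacci-style word recurrence s(k) = s(k−1)·s(k−2): e.g. os·s = oss.
Continuing: ossosossossos · ossososs gives term 7.

ossosossossosossososs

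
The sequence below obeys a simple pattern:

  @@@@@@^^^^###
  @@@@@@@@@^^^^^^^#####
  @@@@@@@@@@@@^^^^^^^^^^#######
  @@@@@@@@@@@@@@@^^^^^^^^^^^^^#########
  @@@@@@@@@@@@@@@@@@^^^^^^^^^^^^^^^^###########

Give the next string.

The n-th term is 3n+3 @'s then 3n+1 ^'s then 2n+1 #'s (n = 1, 2, …).
At n = 6 the blocks have lengths 21, 19, 13.

@@@@@@@@@@@@@@@@@@@@@^^^^^^^^^^^^^^^^^^^#############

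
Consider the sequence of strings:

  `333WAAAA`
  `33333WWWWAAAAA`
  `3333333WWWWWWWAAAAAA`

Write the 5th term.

The n-th term is 2n+1 3's then 3n-2 W's then n+3 A's (n = 1, 2, …).
At n = 5 the blocks have lengths 11, 13, 8.

33333333333WWWWWWWWWWWWWAAAAAAAA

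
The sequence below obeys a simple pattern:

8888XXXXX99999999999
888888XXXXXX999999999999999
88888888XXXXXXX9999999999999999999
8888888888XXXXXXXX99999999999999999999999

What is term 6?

88888888888888XXXXXXXXXX9999999999999999999999999999999

Term n consists of 2n 8's, followed by n+3 X's, followed by 4n+3 9's, where the shown terms are n = 2, 3, 4, 5.
Setting n = 7 gives 14, 10, 31 characters in each block.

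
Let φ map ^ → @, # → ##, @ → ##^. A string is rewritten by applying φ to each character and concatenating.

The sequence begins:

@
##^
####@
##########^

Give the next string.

####################@

Expanding ##########^: #→##, #→##, #→##, #→##, #→##, #→##, #→##, #→##, #→##, #→##, ^→@. Concatenated: ## ## ## ## ## ## ## ## ## ## @.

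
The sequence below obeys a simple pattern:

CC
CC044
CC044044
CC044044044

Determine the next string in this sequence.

The strings grow by a fixed suffix 044 each time.
So the next term is CC044044044·044.

CC044044044044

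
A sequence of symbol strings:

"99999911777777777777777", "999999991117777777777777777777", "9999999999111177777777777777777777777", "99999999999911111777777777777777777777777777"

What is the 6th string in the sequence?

9999999999999999111111177777777777777777777777777777777777

Each string has the form 9^{2n} 1^{n-1} 7^{4n+3}, where the shown terms are n = 3, 4, 5, 6.
Setting n = 8 gives 16, 7, 35 characters in each block.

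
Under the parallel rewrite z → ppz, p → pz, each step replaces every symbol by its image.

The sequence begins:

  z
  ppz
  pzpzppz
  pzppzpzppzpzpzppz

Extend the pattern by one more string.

pzppzpzpzppzpzppzpzpzppzpzppzpzppzpzpzppz

Replace each of the 17 characters of pzppzpzppzpzpzppz in place — pz ppz pz pz ppz pz ppz pz pz ppz pz ppz pz ppz pz pz ppz — and concatenate.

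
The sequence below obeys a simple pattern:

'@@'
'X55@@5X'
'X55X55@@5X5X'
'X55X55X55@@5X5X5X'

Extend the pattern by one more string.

s(k+1) = X55·s(k)·5X, so each term gains X55 as a prefix and 5X as a suffix.
Applying this once more to X55X55X55@@5X5X5X:

X55X55X55X55@@5X5X5X5X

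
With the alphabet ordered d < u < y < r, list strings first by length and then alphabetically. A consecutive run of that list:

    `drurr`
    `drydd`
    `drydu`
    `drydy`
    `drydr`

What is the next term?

Treat drydr as a base-4 numeral over the given alphabet and add one, carrying through any trailing r's.

dryud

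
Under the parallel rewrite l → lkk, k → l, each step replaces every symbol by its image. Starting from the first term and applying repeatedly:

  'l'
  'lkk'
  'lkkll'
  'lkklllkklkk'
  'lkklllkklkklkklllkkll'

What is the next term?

Replace each of the 21 characters of lkklllkklkklkklllkkll in place — lkk l l lkk lkk lkk l l lkk l l lkk l l lkk lkk lkk l l lkk lkk — and concatenate.

lkklllkklkklkklllkklllkklllkklkklkklllkklkk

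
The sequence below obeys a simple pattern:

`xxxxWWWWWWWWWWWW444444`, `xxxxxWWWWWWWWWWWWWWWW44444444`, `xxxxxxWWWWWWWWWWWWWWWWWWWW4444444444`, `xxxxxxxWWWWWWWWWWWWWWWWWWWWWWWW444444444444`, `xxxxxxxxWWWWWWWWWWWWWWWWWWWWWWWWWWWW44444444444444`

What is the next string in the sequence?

The n-th term is n+1 x's then 4n W's then 2n 4's, where the shown terms are n = 3, 4, 5, 6, 7.
For the next term, n = 8, so the run lengths are 9, 32, 16.

xxxxxxxxxWWWWWWWWWWWWWWWWWWWWWWWWWWWWWWWW4444444444444444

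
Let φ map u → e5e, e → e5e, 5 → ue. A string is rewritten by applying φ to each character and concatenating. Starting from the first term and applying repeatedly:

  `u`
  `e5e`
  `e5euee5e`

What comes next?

e5euee5ee5ee5ee5euee5e

Expanding e5euee5e: e→e5e, 5→ue, e→e5e, u→e5e, e→e5e, e→e5e, 5→ue, e→e5e. Concatenated: e5e ue e5e e5e e5e e5e ue e5e.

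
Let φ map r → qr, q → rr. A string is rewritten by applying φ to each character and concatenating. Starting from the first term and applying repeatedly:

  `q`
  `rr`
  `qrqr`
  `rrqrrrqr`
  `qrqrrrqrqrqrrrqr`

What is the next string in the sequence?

rrqrrrqrqrqrrrqrrrqrrrqrqrqrrrqr

Applying the rule to each of the 16 symbols of qrqrrrqrqrqrrrqr gives the pieces rr qr rr qr qr qr rr qr rr qr rr qr qr qr rr qr, which concatenate to the answer.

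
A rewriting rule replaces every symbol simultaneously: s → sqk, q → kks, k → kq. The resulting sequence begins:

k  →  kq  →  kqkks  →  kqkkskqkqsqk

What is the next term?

kqkkskqkqsqkkqkkskqkkssqkkkskq

Expanding kqkkskqkqsqk: k→kq, q→kks, k→kq, k→kq, s→sqk, k→kq, q→kks, k→kq, q→kks, s→sqk, q→kks, k→kq. Concatenated: kq kks kq kq sqk kq kks kq kks sqk kks kq.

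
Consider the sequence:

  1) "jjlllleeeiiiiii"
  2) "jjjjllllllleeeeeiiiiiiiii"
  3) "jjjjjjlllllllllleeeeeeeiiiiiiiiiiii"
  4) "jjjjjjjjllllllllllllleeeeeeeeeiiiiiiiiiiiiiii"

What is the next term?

Each string has the form j^{2n-2} l^{3n-2} e^{2n-1} i^{3n}, where the shown terms are n = 2, 3, 4, 5.
At n = 6 the blocks have lengths 10, 16, 11, 18.

jjjjjjjjjjlllllllllllllllleeeeeeeeeeeiiiiiiiiiiiiiiiiii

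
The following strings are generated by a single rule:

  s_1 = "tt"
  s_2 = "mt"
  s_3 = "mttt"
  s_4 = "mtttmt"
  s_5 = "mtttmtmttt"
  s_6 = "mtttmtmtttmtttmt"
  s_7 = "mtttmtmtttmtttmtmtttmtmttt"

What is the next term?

mtttmtmtttmtttmtmtttmtmtttmtttmtmtttmtttmt

Each term (from the third on) is the previous term followed by the one before it: term 3 = mt·tt = mttt.
So term 8 is mtttmtmtttmtttmtmtttmtmttt·mtttmtmtttmtttmt.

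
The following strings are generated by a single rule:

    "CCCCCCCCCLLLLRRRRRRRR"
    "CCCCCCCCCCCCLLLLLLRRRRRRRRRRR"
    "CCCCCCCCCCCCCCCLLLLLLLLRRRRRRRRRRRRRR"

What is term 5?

CCCCCCCCCCCCCCCCCCCCCLLLLLLLLLLLLRRRRRRRRRRRRRRRRRRRR

Each string has the form C^{3n} L^{2n-2} R^{3n-1}, where the shown terms are n = 3, 4, 5.
At n = 7 the blocks have lengths 21, 12, 20.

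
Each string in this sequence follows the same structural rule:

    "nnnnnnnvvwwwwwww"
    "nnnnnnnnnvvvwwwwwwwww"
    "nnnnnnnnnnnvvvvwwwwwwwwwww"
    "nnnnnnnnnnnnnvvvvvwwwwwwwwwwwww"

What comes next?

nnnnnnnnnnnnnnnvvvvvvwwwwwwwwwwwwwww

Reading off run lengths: n runs 7, 9, 11, 13; v runs 2, 3, 4, 5; w runs 7, 9, 11, 13 — each is linear in n, where the shown terms are n = 3, 4, 5, 6.
For the next term, n = 7, so the run lengths are 15, 6, 15.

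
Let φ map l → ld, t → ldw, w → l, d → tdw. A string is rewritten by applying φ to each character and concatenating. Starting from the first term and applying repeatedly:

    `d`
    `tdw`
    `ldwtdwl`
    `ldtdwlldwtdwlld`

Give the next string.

Rewriting the 15 symbols of ldtdwlldwtdwlld one by one yields ld tdw ldw tdw l ld ld tdw l ldw tdw l ld ld tdw; concatenated:

ldtdwldwtdwlldldtdwlldwtdwlldldtdw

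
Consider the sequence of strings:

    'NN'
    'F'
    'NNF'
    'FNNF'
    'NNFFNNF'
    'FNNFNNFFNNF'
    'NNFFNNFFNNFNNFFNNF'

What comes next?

From term 3 onward, concatenate the second-to-last term with the last: NN·F = NNF, F·NNF = FNNF, …
Continuing: FNNFNNFFNNF · NNFFNNFFNNFNNFFNNF gives term 8.

FNNFNNFFNNFNNFFNNFFNNFNNFFNNF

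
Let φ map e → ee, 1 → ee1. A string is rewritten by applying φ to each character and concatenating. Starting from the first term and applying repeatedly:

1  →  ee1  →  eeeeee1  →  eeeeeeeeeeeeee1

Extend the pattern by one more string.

Rewriting the 15 symbols of eeeeeeeeeeeeee1 one by one yields ee ee ee ee ee ee ee ee ee ee ee ee ee ee ee1; concatenated:

eeeeeeeeeeeeeeeeeeeeeeeeeeeeee1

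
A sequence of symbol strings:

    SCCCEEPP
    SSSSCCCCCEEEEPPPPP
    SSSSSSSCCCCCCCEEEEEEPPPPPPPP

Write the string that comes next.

SSSSSSSSSSCCCCCCCCCEEEEEEEEPPPPPPPPPPP

Term n consists of 3n-2 S's, followed by 2n+1 C's, followed by 2n E's, followed by 3n-1 P's (n = 1, 2, …).
Setting n = 4 gives 10, 9, 8, 11 characters in each block.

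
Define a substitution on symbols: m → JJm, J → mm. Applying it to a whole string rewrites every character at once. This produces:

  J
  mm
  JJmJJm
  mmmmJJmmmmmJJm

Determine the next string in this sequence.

Rewriting the 14 symbols of mmmmJJmmmmmJJm one by one yields JJm JJm JJm JJm mm mm JJm JJm JJm JJm JJm mm mm JJm; concatenated:

JJmJJmJJmJJmmmmmJJmJJmJJmJJmJJmmmmmJJm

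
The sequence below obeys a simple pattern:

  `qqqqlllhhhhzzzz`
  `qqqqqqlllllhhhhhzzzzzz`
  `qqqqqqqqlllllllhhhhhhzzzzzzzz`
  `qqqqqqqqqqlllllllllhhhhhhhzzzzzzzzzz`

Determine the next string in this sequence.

qqqqqqqqqqqqlllllllllllhhhhhhhhzzzzzzzzzzzz

Each string has the form q^{2n} l^{2n-1} h^{n+2} z^{2n}, where the shown terms are n = 2, 3, 4, 5.
For the next term, n = 6, so the run lengths are 12, 11, 8, 12.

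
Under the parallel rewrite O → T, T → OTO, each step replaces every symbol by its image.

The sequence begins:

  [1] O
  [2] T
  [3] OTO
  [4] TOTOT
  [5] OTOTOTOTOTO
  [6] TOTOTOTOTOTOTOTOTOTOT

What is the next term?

OTOTOTOTOTOTOTOTOTOTOTOTOTOTOTOTOTOTOTOTOTO

φ(TOTOTOTOTOTOTOTOTOTOT) expands symbol-by-symbol to OTO T OTO T OTO T OTO T OTO T OTO T OTO T OTO T OTO T OTO T OTO; joining the 21 pieces gives the next term.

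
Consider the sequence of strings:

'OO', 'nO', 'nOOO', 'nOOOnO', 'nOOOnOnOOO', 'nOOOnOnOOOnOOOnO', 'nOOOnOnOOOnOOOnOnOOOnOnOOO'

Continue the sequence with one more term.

nOOOnOnOOOnOOOnOnOOOnOnOOOnOOOnOnOOOnOOOnO

This is a Fibonacci-style word recurrence s(k) = s(k−1)·s(k−2): e.g. nO·OO = nOOO.
So term 8 is nOOOnOnOOOnOOOnOnOOOnOnOOO·nOOOnOnOOOnOOOnO.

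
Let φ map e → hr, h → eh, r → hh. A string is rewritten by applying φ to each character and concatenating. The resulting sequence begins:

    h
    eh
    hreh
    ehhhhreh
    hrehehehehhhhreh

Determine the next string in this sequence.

Applying the rule to each of the 16 symbols of hrehehehehhhhreh gives the pieces eh hh hr eh hr eh hr eh hr eh eh eh eh hh hr eh, which concatenate to the answer.

ehhhhrehhrehhrehhrehehehehhhhreh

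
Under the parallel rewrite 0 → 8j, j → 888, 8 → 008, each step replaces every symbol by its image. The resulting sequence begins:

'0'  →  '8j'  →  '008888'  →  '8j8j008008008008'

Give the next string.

Replace each of the 16 characters of 8j8j008008008008 in place — 008 888 008 888 8j 8j 008 8j 8j 008 8j 8j 008 8j 8j 008 — and concatenate.

0088880088888j8j0088j8j0088j8j0088j8j008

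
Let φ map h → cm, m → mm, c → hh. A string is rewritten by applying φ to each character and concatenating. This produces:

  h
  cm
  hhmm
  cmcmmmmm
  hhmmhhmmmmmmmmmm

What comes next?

Rewriting the 16 symbols of hhmmhhmmmmmmmmmm one by one yields cm cm mm mm cm cm mm mm mm mm mm mm mm mm mm mm; concatenated:

cmcmmmmmcmcmmmmmmmmmmmmmmmmmmmmm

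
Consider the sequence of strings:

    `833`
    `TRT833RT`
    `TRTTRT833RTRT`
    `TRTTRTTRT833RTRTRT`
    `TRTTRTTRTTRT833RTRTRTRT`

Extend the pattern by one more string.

Every step adds TRT to the front and RT to the end of the previous string.
So the next term is TRT·TRTTRTTRTTRT833RTRTRTRT·RT.

TRTTRTTRTTRTTRT833RTRTRTRTRT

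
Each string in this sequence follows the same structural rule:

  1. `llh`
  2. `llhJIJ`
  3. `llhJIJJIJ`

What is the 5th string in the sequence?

llhJIJJIJJIJJIJ

Each term is the previous one with JIJ appended.
From llhJIJJIJ, 2 further steps: llhJIJJIJ → llhJIJJIJJIJ → (answer).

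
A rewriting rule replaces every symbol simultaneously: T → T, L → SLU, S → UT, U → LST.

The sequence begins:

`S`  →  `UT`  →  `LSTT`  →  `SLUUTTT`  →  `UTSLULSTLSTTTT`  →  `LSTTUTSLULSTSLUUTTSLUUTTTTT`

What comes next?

Rewriting the 27 symbols of LSTTUTSLULSTSLUUTTSLUUTTTTT one by one yields SLU UT T T LST T UT SLU LST SLU UT T UT SLU LST LST T T UT SLU LST LST T T T T T; concatenated:

SLUUTTTLSTTUTSLULSTSLUUTTUTSLULSTLSTTTUTSLULSTLSTTTTTT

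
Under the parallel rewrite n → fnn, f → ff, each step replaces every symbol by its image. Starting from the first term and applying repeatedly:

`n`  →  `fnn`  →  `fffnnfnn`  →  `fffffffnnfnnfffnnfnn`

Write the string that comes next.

fffffffffffffffnnfnnfffnnfnnfffffffnnfnnfffnnfnn

Applying the rule to each of the 20 symbols of fffffffnnfnnfffnnfnn gives the pieces ff ff ff ff ff ff ff fnn fnn ff fnn fnn ff ff ff fnn fnn ff fnn fnn, which concatenate to the answer.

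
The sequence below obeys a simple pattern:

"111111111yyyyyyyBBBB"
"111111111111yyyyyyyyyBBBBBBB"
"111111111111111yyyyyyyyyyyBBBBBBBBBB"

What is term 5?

Term n consists of 3n+3 1's, followed by 2n+3 y's, followed by 3n-2 B's, where the shown terms are n = 2, 3, 4.
Setting n = 6 gives 21, 15, 16 characters in each block.

111111111111111111111yyyyyyyyyyyyyyyBBBBBBBBBBBBBBBB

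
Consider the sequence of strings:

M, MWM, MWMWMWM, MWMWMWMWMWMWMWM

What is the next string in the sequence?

MWMWMWMWMWMWMWMWMWMWMWMWMWMWMWM

s(k+1) = s(k)·W·s(k) — each term doubles the last with 'W' between the halves.
So the next term is two copies of MWMWMWMWMWMWMWM with 'W' between the halves.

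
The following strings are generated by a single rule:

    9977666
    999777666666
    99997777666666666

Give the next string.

The n-th term is n+1 9's then n+1 7's then 3n 6's (n = 1, 2, …).
At n = 4 the blocks have lengths 5, 5, 12.

9999977777666666666666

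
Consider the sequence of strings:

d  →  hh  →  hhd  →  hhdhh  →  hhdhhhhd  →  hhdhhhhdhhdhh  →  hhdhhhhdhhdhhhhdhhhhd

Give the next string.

From term 3 onward, concatenate the last term with the second-to-last: hh·d = hhd, hhd·hh = hhdhh, …
The next term joins hhdhhhhdhhdhhhhdhhhhd and hhdhhhhdhhdhh.

hhdhhhhdhhdhhhhdhhhhdhhdhhhhdhhdhh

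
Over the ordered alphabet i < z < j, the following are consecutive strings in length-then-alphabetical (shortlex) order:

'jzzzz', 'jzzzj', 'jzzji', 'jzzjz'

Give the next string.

Find the rightmost character of jzzjz below j, bump it to the next letter, and reset everything to its right to i.

jzzjj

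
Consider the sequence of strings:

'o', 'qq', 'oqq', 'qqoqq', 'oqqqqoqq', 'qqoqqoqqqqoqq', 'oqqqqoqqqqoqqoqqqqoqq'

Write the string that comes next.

qqoqqoqqqqoqqoqqqqoqqqqoqqoqqqqoqq

This is a Fibonacci-style word recurrence s(k) = s(k−2)·s(k−1): e.g. o·qq = oqq.
Continuing: qqoqqoqqqqoqq · oqqqqoqqqqoqqoqqqqoqq gives term 8.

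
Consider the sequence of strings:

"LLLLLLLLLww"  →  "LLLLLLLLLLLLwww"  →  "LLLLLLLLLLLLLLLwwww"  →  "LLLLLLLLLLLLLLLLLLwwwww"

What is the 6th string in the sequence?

LLLLLLLLLLLLLLLLLLLLLLLLwwwwwww

Reading off run lengths: L runs 9, 12, 15, 18; w runs 2, 3, 4, 5 — each is linear in n, where the shown terms are n = 3, 4, 5, 6.
For term 6, n = 8, so the run lengths are 24, 7.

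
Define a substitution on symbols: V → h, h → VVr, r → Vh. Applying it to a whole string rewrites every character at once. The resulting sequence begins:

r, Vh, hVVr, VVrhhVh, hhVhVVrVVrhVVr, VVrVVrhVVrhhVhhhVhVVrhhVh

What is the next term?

hhVhhhVhVVrhhVhVVrVVrhVVrVVrVVrhVVrhhVhVVrVVrhVVr

φ(VVrVVrhVVrhhVhhhVhVVrhhVh) expands symbol-by-symbol to h h Vh h h Vh VVr h h Vh VVr VVr h VVr VVr VVr h VVr h h Vh VVr VVr h VVr; joining the 25 pieces gives the next term.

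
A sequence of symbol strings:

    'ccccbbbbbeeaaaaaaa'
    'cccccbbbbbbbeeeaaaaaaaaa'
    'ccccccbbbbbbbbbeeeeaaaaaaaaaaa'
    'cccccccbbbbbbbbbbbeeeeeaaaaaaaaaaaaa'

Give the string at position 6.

cccccccccbbbbbbbbbbbbbbbeeeeeeeaaaaaaaaaaaaaaaaa

Reading off run lengths: c runs 4, 5, 6, 7; b runs 5, 7, 9, 11; e runs 2, 3, 4, 5; a runs 7, 9, 11, 13 — each is linear in n, where the shown terms are n = 3, 4, 5, 6.
At n = 8 the blocks have lengths 9, 15, 7, 17.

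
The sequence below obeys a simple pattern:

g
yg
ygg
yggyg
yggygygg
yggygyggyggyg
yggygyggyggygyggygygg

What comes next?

yggygyggyggygyggygyggyggygyggyggyg

This is a Fibonacci-style word recurrence s(k) = s(k−1)·s(k−2): e.g. yg·g = ygg.
Continuing: yggygyggyggygyggygygg · yggygyggyggyg gives term 8.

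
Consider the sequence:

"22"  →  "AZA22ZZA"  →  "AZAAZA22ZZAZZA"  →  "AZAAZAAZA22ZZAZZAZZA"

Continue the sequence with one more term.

s(k+1) = AZA·s(k)·ZZA, so each term gains AZA as a prefix and ZZA as a suffix.
Applying this once more to AZAAZAAZA22ZZAZZAZZA:

AZAAZAAZAAZA22ZZAZZAZZAZZA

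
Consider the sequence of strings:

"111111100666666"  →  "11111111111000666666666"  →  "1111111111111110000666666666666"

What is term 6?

1111111111111111111111111110000000666666666666666666666

Each string has the form 1^{4n+3} 0^{n+1} 6^{3n+3} (n = 1, 2, …).
Setting n = 6 gives 27, 7, 21 characters in each block.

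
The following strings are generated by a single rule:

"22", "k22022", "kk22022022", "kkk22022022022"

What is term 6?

kkkkk22022022022022022

s(k+1) = k·s(k)·022, so each term gains k as a prefix and 022 as a suffix.
From kkk22022022022, 2 further steps: kkk22022022022 → kkkk22022022022022 → (answer).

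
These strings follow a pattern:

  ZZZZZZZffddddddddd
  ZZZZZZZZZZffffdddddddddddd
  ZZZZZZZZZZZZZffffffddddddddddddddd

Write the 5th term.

Each string has the form Z^{3n+1} f^{2n-2} d^{3n+3}, where the shown terms are n = 2, 3, 4.
For term 5, n = 6, so the run lengths are 19, 10, 21.

ZZZZZZZZZZZZZZZZZZZffffffffffddddddddddddddddddddd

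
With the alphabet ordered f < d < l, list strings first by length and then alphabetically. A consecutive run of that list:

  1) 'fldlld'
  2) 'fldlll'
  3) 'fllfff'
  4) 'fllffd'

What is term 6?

fllfdf

Stepping forward 2 times from fllffd: fllffd → fllffl, then the target.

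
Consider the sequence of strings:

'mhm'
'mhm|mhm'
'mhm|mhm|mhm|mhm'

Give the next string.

mhm|mhm|mhm|mhm|mhm|mhm|mhm|mhm

Each string is two copies of the previous one joined by '|'.
So the next term is two copies of mhm|mhm|mhm|mhm with '|' between the halves.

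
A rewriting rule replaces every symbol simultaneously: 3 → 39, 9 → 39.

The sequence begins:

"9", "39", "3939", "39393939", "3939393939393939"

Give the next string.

Replace each of the 16 characters of 3939393939393939 in place — 39 39 39 39 39 39 39 39 39 39 39 39 39 39 39 39 — and concatenate.

39393939393939393939393939393939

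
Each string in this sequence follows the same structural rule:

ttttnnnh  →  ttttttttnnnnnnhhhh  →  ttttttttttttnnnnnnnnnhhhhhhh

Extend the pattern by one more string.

ttttttttttttttttnnnnnnnnnnnnhhhhhhhhhh

The n-th term is 4n t's then 3n n's then 3n-2 h's (n = 1, 2, …).
At n = 4 the blocks have lengths 16, 12, 10.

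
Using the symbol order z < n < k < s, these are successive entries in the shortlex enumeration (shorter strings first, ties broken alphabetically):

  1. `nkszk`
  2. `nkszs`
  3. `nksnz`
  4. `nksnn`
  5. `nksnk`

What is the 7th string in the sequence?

nkskz

Advancing 2 positions from nksnk through nksnk → nksns reaches term 7.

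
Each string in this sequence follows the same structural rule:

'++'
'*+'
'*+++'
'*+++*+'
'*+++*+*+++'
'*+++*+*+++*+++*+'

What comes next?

Each term (from the third on) is the previous term followed by the one before it: term 3 = *+·++ = *+++.
The next term joins *+++*+*+++*+++*+ and *+++*+*+++.

*+++*+*+++*+++*+*+++*+*+++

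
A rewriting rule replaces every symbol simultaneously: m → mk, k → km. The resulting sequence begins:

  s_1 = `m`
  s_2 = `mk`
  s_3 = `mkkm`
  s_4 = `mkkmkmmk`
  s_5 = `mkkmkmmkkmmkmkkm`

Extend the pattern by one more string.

φ(mkkmkmmkkmmkmkkm) expands symbol-by-symbol to mk km km mk km mk mk km km mk mk km mk km km mk; joining the 16 pieces gives the next term.

mkkmkmmkkmmkmkkmkmmkmkkmmkkmkmmk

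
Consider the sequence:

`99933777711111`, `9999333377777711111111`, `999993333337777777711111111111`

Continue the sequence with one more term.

Reading off run lengths: 9 runs 3, 4, 5; 3 runs 2, 4, 6; 7 runs 4, 6, 8; 1 runs 5, 8, 11 — each is linear in n, where the shown terms are n = 2, 3, 4.
At n = 5 the blocks have lengths 6, 8, 10, 14.

99999933333333777777777711111111111111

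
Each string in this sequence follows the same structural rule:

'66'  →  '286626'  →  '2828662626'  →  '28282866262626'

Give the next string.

s(k+1) = 28·s(k)·26, so each term gains 28 as a prefix and 26 as a suffix.
Applying this once more to 28282866262626:

282828286626262626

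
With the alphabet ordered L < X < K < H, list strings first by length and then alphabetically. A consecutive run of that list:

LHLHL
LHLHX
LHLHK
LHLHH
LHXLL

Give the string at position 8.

Advancing 3 positions from LHXLL through LHXLL → LHXLX → LHXLK reaches term 8.

LHXLH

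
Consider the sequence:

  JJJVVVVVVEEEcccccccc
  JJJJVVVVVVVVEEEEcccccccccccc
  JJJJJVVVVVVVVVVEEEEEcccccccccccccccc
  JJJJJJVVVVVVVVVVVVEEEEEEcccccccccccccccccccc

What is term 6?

Term n consists of n+1 J's, followed by 2n+2 V's, followed by n+1 E's, followed by 4n c's, where the shown terms are n = 2, 3, 4, 5.
Setting n = 7 gives 8, 16, 8, 28 characters in each block.

JJJJJJJJVVVVVVVVVVVVVVVVEEEEEEEEcccccccccccccccccccccccccccc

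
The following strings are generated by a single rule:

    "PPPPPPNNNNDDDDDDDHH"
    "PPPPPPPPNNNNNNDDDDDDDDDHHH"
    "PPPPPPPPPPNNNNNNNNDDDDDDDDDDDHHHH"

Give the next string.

Reading off run lengths: P runs 6, 8, 10; N runs 4, 6, 8; D runs 7, 9, 11; H runs 2, 3, 4 — each is linear in n, where the shown terms are n = 2, 3, 4.
At n = 5 the blocks have lengths 12, 10, 13, 5.

PPPPPPPPPPPPNNNNNNNNNNDDDDDDDDDDDDDHHHHH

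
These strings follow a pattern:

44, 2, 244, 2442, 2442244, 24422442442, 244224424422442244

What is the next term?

24422442442244224424422442442

This is a Fibonacci-style word recurrence s(k) = s(k−1)·s(k−2): e.g. 2·44 = 244.
So term 8 is 244224424422442244·24422442442.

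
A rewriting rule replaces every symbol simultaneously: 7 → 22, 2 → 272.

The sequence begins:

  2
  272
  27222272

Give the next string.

2722227227227227222272

Apply φ to 27222272 symbol by symbol: 2→272, 7→22, 2→272, 2→272, 2→272, 2→272, 7→22, 2→272; joined: 272 22 272 272 272 272 22 272.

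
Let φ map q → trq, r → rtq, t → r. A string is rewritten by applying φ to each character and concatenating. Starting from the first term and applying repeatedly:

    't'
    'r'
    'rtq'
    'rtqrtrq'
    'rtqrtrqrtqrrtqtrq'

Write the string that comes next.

rtqrtrqrtqrrtqtrqrtqrtrqrtqrtqrtrqrrtqtrq

Replace each of the 17 characters of rtqrtrqrtqrrtqtrq in place — rtq r trq rtq r rtq trq rtq r trq rtq rtq r trq r rtq trq — and concatenate.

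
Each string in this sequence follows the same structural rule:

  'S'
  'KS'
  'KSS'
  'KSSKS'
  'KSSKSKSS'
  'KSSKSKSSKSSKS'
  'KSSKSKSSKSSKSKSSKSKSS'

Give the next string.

This is a Fibonacci-style word recurrence s(k) = s(k−1)·s(k−2): e.g. KS·S = KSS.
Continuing: KSSKSKSSKSSKSKSSKSKSS · KSSKSKSSKSSKS gives term 8.

KSSKSKSSKSSKSKSSKSKSSKSSKSKSSKSSKS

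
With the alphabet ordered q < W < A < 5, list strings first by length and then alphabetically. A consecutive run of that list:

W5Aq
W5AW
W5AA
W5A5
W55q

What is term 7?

Advancing 2 positions from W55q through W55q → W55W reaches term 7.

W55A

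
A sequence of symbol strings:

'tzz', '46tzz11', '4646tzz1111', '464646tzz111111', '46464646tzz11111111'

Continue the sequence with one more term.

4646464646tzz1111111111

s(k+1) = 46·s(k)·11, so each term gains 46 as a prefix and 11 as a suffix.
So the next term is 46·46464646tzz11111111·11.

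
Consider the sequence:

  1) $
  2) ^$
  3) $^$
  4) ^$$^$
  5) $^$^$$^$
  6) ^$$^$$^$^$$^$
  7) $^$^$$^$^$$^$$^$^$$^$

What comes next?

^$$^$$^$^$$^$$^$^$$^$^$$^$$^$^$$^$

Each term (from the third on) is the two preceding terms concatenated in order: term 3 = $·^$ = $^$.
So term 8 is ^$$^$$^$^$$^$·$^$^$$^$^$$^$$^$^$$^$.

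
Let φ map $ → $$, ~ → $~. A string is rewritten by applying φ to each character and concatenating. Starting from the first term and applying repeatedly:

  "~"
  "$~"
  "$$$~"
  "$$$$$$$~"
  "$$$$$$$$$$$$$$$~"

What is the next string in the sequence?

$$$$$$$$$$$$$$$$$$$$$$$$$$$$$$$~

Replace each of the 16 characters of $$$$$$$$$$$$$$$~ in place — $$ $$ $$ $$ $$ $$ $$ $$ $$ $$ $$ $$ $$ $$ $$ $~ — and concatenate.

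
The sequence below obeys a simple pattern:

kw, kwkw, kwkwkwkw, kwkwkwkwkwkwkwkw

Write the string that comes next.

Every step duplicates the string.
One more doubling of kwkwkwkwkwkwkwkw gives the answer.

kwkwkwkwkwkwkwkwkwkwkwkwkwkwkwkw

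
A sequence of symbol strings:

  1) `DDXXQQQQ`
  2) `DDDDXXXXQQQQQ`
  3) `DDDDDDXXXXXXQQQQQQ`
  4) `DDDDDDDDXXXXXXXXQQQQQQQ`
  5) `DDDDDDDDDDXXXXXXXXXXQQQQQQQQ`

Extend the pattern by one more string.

Reading off run lengths: D runs 2, 4, 6, 8, 10; X runs 2, 4, 6, 8, 10; Q runs 4, 5, 6, 7, 8 — each is linear in n (n = 1, 2, …).
For the next term, n = 6, so the run lengths are 12, 12, 9.

DDDDDDDDDDDDXXXXXXXXXXXXQQQQQQQQQ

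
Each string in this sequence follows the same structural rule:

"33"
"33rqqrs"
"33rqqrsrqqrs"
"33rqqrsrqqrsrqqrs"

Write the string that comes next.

33rqqrsrqqrsrqqrsrqqrs

Each term is the previous one with rqqrs appended.
One more step from 33rqqrsrqqrsrqqrs gives the answer.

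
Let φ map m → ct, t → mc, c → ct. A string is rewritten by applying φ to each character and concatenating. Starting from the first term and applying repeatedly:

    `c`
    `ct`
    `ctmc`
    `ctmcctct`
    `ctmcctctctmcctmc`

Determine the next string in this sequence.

Applying the rule to each of the 16 symbols of ctmcctctctmcctmc gives the pieces ct mc ct ct ct mc ct mc ct mc ct ct ct mc ct ct, which concatenate to the answer.

ctmcctctctmcctmcctmcctctctmcctct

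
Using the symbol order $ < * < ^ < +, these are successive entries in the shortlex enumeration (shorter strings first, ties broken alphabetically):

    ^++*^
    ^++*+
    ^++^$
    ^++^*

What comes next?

^++^^

Find the rightmost character of ^++^* below +, bump it to the next letter, and reset everything to its right to $.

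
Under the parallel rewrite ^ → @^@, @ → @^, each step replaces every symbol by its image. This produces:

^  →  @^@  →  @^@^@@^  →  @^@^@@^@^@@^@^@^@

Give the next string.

Replace each of the 17 characters of @^@^@@^@^@@^@^@^@ in place — @^ @^@ @^ @^@ @^ @^ @^@ @^ @^@ @^ @^ @^@ @^ @^@ @^ @^@ @^ — and concatenate.

@^@^@@^@^@@^@^@^@@^@^@@^@^@^@@^@^@@^@^@@^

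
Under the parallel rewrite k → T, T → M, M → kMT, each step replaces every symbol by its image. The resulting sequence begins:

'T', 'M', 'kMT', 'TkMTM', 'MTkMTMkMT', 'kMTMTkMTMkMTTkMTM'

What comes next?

TkMTMkMTMTkMTMkMTTkMTMMTkMTMkMT

Replace each of the 17 characters of kMTMTkMTMkMTTkMTM in place — T kMT M kMT M T kMT M kMT T kMT M M T kMT M kMT — and concatenate.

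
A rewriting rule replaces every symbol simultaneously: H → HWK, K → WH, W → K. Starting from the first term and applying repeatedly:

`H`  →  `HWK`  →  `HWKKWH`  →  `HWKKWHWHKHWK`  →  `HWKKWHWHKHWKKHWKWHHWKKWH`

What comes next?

HWKKWHWHKHWKKHWKWHHWKKWHWHHWKKWHKHWKHWKKWHWHKHWK

Replace each of the 24 characters of HWKKWHWHKHWKKHWKWHHWKKWH in place — HWK K WH WH K HWK K HWK WH HWK K WH WH HWK K WH K HWK HWK K WH WH K HWK — and concatenate.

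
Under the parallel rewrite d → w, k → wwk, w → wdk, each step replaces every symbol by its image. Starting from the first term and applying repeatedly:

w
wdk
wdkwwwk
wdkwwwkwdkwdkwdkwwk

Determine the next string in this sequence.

wdkwwwkwdkwdkwdkwwkwdkwwwkwdkwwwkwdkwwwkwdkwdkwwk

Applying the rule to each of the 19 symbols of wdkwwwkwdkwdkwdkwwk gives the pieces wdk w wwk wdk wdk wdk wwk wdk w wwk wdk w wwk wdk w wwk wdk wdk wwk, which concatenate to the answer.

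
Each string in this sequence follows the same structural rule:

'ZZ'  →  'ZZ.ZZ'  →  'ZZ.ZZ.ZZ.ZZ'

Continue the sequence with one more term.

ZZ.ZZ.ZZ.ZZ.ZZ.ZZ.ZZ.ZZ

s(k+1) = s(k)·.·s(k) — each term doubles the last with '.' between the halves.
So the next term is two copies of ZZ.ZZ.ZZ.ZZ with '.' between the halves.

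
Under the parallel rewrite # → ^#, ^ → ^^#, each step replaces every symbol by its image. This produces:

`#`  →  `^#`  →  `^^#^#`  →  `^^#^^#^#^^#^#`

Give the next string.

φ(^^#^^#^#^^#^#) expands symbol-by-symbol to ^^# ^^# ^# ^^# ^^# ^# ^^# ^# ^^# ^^# ^# ^^# ^#; joining the 13 pieces gives the next term.

^^#^^#^#^^#^^#^#^^#^#^^#^^#^#^^#^#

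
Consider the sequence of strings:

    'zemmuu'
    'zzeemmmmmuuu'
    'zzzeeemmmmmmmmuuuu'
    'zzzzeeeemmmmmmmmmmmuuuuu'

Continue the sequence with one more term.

zzzzzeeeeemmmmmmmmmmmmmmuuuuuu

Reading off run lengths: z runs 1, 2, 3, 4; e runs 1, 2, 3, 4; m runs 2, 5, 8, 11; u runs 2, 3, 4, 5 — each is linear in n (n = 1, 2, …).
Setting n = 5 gives 5, 5, 14, 6 characters in each block.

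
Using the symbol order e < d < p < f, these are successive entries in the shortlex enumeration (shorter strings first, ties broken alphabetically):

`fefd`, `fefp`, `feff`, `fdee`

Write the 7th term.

Continuing the enumeration 3 steps past fdee: fdee → fded → fdep → (answer).

fdef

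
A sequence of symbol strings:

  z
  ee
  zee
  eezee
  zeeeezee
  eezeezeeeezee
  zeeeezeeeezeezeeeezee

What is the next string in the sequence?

eezeezeeeezeezeeeezeeeezeezeeeezee

Each term (from the third on) is the two preceding terms concatenated in order: term 3 = z·ee = zee.
The next term joins eezeezeeeezee and zeeeezeeeezeezeeeezee.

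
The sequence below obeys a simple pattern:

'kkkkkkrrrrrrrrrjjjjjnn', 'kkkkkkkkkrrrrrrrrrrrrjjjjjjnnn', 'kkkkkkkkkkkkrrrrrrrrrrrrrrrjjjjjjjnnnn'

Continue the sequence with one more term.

Term n consists of 3n k's, followed by 3n+3 r's, followed by n+3 j's, followed by n n's, where the shown terms are n = 2, 3, 4.
For the next term, n = 5, so the run lengths are 15, 18, 8, 5.

kkkkkkkkkkkkkkkrrrrrrrrrrrrrrrrrrjjjjjjjjnnnnn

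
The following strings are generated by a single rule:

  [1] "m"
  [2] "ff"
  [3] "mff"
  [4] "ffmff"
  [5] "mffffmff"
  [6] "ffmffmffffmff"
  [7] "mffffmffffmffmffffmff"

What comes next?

ffmffmffffmffmffffmffffmffmffffmff

From term 3 onward, concatenate the second-to-last term with the last: m·ff = mff, ff·mff = ffmff, …
Continuing: ffmffmffffmff · mffffmffffmffmffffmff gives term 8.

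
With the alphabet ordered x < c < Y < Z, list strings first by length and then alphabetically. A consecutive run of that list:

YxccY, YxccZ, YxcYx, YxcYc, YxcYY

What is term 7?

Stepping forward 2 times from YxcYY: YxcYY → YxcYZ, then the target.

YxcZx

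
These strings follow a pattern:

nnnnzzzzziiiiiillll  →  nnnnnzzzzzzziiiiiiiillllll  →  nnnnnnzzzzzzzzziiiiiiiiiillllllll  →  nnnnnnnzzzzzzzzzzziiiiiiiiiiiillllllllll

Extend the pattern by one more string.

nnnnnnnnzzzzzzzzzzzzziiiiiiiiiiiiiillllllllllll

Term n consists of n+2 n's, followed by 2n+1 z's, followed by 2n+2 i's, followed by 2n l's, where the shown terms are n = 2, 3, 4, 5.
At n = 6 the blocks have lengths 8, 13, 14, 12.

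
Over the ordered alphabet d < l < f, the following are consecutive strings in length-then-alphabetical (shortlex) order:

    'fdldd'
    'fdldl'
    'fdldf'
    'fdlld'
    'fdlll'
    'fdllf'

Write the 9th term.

fdlff

Continuing the enumeration 3 steps past fdllf: fdllf → fdlfd → fdlfl → (answer).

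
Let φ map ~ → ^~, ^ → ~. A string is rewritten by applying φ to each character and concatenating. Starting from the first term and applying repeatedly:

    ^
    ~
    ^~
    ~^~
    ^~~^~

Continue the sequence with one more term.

Apply φ to ^~~^~ symbol by symbol: ^→~, ~→^~, ~→^~, ^→~, ~→^~; joined: ~ ^~ ^~ ~ ^~.

~^~^~~^~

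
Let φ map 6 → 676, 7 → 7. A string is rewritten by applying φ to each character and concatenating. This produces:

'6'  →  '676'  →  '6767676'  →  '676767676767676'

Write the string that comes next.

Replace each of the 15 characters of 676767676767676 in place — 676 7 676 7 676 7 676 7 676 7 676 7 676 7 676 — and concatenate.

6767676767676767676767676767676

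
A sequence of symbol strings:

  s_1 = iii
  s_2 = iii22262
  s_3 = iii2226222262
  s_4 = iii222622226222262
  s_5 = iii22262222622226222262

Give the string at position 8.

Each term is the previous one with 22262 appended.
From iii22262222622226222262, 3 further steps: iii22262222622226222262 → iii2226222262222622226222262 → iii222622226222262222622226222262 → (answer).

iii22262222622226222262222622226222262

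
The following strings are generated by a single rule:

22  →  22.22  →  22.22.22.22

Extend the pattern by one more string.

22.22.22.22.22.22.22.22

Every step duplicates the string with '.' between the halves.
So the next term is two copies of 22.22.22.22 with '.' between the halves.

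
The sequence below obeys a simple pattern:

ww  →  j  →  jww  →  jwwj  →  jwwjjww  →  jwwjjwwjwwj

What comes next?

From term 3 onward, concatenate the last term with the second-to-last: j·ww = jww, jww·j = jwwj, …
Continuing: jwwjjwwjwwj · jwwjjww gives term 7.

jwwjjwwjwwjjwwjjww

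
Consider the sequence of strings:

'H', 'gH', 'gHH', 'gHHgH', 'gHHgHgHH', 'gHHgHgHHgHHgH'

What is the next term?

This is a Fibonacci-style word recurrence s(k) = s(k−1)·s(k−2): e.g. gH·H = gHH.
Continuing: gHHgHgHHgHHgH · gHHgHgHH gives term 7.

gHHgHgHHgHHgHgHHgHgHH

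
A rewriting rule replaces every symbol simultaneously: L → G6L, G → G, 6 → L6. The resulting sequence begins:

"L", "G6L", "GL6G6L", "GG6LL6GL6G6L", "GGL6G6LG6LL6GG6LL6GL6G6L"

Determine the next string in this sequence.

GGG6LL6GL6G6LGL6G6LG6LL6GGL6G6LG6LL6GG6LL6GL6G6L

Applying the rule to each of the 24 symbols of GGL6G6LG6LL6GG6LL6GL6G6L gives the pieces G G G6L L6 G L6 G6L G L6 G6L G6L L6 G G L6 G6L G6L L6 G G6L L6 G L6 G6L, which concatenate to the answer.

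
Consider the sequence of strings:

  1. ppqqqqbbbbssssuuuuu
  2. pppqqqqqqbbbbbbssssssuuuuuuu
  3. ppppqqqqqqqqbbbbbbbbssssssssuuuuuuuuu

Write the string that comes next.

Reading off run lengths: p runs 2, 3, 4; q runs 4, 6, 8; b runs 4, 6, 8; s runs 4, 6, 8; u runs 5, 7, 9 — each is linear in n, where the shown terms are n = 2, 3, 4.
Setting n = 5 gives 5, 10, 10, 10, 11 characters in each block.

pppppqqqqqqqqqqbbbbbbbbbbssssssssssuuuuuuuuuuu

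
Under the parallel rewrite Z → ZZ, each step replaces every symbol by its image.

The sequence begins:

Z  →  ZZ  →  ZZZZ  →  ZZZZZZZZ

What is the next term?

ZZZZZZZZZZZZZZZZ

Rewriting each symbol of ZZZZZZZZ: Z→ZZ, Z→ZZ, Z→ZZ, Z→ZZ, Z→ZZ, Z→ZZ, Z→ZZ, Z→ZZ, which concatenates to ZZ ZZ ZZ ZZ ZZ ZZ ZZ ZZ.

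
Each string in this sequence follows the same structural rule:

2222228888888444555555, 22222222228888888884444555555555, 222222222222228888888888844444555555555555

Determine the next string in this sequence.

Term n consists of 4n-2 2's, followed by 2n+3 8's, followed by n+1 4's, followed by 3n 5's, where the shown terms are n = 2, 3, 4.
Setting n = 5 gives 18, 13, 6, 15 characters in each block.

2222222222222222228888888888888444444555555555555555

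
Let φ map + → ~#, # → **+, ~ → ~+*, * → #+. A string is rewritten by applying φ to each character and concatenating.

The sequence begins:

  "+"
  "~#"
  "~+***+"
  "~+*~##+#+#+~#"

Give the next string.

~+*~##+~+***+**+~#**+~#**+~#~+***+

Applying the rule to each of the 13 symbols of ~+*~##+#+#+~# gives the pieces ~+* ~# #+ ~+* **+ **+ ~# **+ ~# **+ ~# ~+* **+, which concatenate to the answer.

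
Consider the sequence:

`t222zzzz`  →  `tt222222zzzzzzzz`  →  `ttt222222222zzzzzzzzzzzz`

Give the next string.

Term n consists of n t's, followed by 3n 2's, followed by 4n z's (n = 1, 2, …).
At n = 4 the blocks have lengths 4, 12, 16.

tttt222222222222zzzzzzzzzzzzzzzz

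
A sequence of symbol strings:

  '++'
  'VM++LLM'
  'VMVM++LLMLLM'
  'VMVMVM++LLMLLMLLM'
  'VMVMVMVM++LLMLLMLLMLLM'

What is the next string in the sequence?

s(k+1) = VM·s(k)·LLM, so each term gains VM as a prefix and LLM as a suffix.
One more step from VMVMVMVM++LLMLLMLLMLLM gives the answer.

VMVMVMVMVM++LLMLLMLLMLLMLLM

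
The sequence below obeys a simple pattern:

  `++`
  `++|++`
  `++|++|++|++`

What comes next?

++|++|++|++|++|++|++|++

Each string is two copies of the previous one joined by '|'.
One more doubling of ++|++|++|++ gives the answer.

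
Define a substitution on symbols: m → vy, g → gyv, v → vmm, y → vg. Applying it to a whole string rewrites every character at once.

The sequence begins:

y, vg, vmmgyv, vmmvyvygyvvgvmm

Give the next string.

vmmvyvyvmmvgvmmvggyvvgvmmvmmgyvvmmvyvy

Replace each of the 15 characters of vmmvyvygyvvgvmm in place — vmm vy vy vmm vg vmm vg gyv vg vmm vmm gyv vmm vy vy — and concatenate.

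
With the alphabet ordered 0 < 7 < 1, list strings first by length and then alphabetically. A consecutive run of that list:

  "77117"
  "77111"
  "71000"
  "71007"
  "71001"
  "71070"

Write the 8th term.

71071

Advancing 2 positions from 71070 through 71070 → 71077 reaches term 8.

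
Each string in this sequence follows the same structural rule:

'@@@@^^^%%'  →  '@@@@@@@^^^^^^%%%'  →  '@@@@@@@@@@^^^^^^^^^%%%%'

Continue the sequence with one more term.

@@@@@@@@@@@@@^^^^^^^^^^^^%%%%%

Reading off run lengths: @ runs 4, 7, 10; ^ runs 3, 6, 9; % runs 2, 3, 4 — each is linear in n (n = 1, 2, …).
For the next term, n = 4, so the run lengths are 13, 12, 5.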